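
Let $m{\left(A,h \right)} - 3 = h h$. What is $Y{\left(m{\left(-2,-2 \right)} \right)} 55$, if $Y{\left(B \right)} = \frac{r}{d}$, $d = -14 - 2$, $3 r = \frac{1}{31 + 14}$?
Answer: $- \frac{11}{432} \approx -0.025463$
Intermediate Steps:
$r = \frac{1}{135}$ ($r = \frac{1}{3 \left(31 + 14\right)} = \frac{1}{3 \cdot 45} = \frac{1}{3} \cdot \frac{1}{45} = \frac{1}{135} \approx 0.0074074$)
$d = -16$ ($d = -14 - 2 = -16$)
$m{\left(A,h \right)} = 3 + h^{2}$ ($m{\left(A,h \right)} = 3 + h h = 3 + h^{2}$)
$Y{\left(B \right)} = - \frac{1}{2160}$ ($Y{\left(B \right)} = \frac{1}{135 \left(-16\right)} = \frac{1}{135} \left(- \frac{1}{16}\right) = - \frac{1}{2160}$)
$Y{\left(m{\left(-2,-2 \right)} \right)} 55 = \left(- \frac{1}{2160}\right) 55 = - \frac{11}{432}$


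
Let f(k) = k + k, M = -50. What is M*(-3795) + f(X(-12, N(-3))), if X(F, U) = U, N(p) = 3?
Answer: 189756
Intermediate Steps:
f(k) = 2*k
M*(-3795) + f(X(-12, N(-3))) = -50*(-3795) + 2*3 = 189750 + 6 = 189756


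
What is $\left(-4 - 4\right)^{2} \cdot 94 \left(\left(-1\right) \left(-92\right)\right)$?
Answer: $553472$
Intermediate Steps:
$\left(-4 - 4\right)^{2} \cdot 94 \left(\left(-1\right) \left(-92\right)\right) = \left(-8\right)^{2} \cdot 94 \cdot 92 = 64 \cdot 94 \cdot 92 = 6016 \cdot 92 = 553472$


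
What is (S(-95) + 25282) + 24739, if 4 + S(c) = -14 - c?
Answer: 50098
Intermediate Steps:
S(c) = -18 - c (S(c) = -4 + (-14 - c) = -18 - c)
(S(-95) + 25282) + 24739 = ((-18 - 1*(-95)) + 25282) + 24739 = ((-18 + 95) + 25282) + 24739 = (77 + 25282) + 24739 = 25359 + 24739 = 50098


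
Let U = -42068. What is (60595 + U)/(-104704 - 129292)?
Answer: -18527/233996 ≈ -0.079177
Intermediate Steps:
(60595 + U)/(-104704 - 129292) = (60595 - 42068)/(-104704 - 129292) = 18527/(-233996) = 18527*(-1/233996) = -18527/233996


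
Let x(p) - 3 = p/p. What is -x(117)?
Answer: -4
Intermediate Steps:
x(p) = 4 (x(p) = 3 + p/p = 3 + 1 = 4)
-x(117) = -1*4 = -4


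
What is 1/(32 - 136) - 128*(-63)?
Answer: 838655/104 ≈ 8064.0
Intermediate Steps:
1/(32 - 136) - 128*(-63) = 1/(-104) + 8064 = -1/104 + 8064 = 838655/104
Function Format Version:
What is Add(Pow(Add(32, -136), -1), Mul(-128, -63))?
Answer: Rational(838655, 104) ≈ 8064.0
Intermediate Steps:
Add(Pow(Add(32, -136), -1), Mul(-128, -63)) = Add(Pow(-104, -1), 8064) = Add(Rational(-1, 104), 8064) = Rational(838655, 104)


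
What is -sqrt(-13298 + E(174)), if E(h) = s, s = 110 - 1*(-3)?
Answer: -3*I*sqrt(1465) ≈ -114.83*I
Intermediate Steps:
s = 113 (s = 110 + 3 = 113)
E(h) = 113
-sqrt(-13298 + E(174)) = -sqrt(-13298 + 113) = -sqrt(-13185) = -3*I*sqrt(1465)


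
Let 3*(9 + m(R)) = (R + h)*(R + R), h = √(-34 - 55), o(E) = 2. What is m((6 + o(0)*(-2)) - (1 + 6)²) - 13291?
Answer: -35482/3 - 94*I*√89/3 ≈ -11827.0 - 295.6*I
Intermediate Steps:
h = I*√89 (h = √(-89) = I*√89 ≈ 9.434*I)
m(R) = -9 + 2*R*(R + I*√89)/3 (m(R) = -9 + ((R + I*√89)*(R + R))/3 = -9 + ((R + I*√89)*(2*R))/3 = -9 + (2*R*(R + I*√89))/3 = -9 + 2*R*(R + I*√89)/3)
m((6 + o(0)*(-2)) - (1 + 6)²) - 13291 = (-9 + 2*((6 + 2*(-2)) - (1 + 6)²)²/3 + 2*I*((6 + 2*(-2)) - (1 + 6)²)*√89/3) - 13291 = (-9 + 2*((6 - 4) - 1*7²)²/3 + 2*I*((6 - 4) - 1*7²)*√89/3) - 13291 = (-9 + 2*(2 - 1*49)²/3 + 2*I*(2 - 1*49)*√89/3) - 13291 = (-9 + 2*(2 - 49)²/3 + 2*I*(2 - 49)*√89/3) - 13291 = (-9 + (⅔)*(-47)² + (⅔)*I*(-47)*√89) - 13291 = (-9 + (⅔)*2209 - 94*I*√89/3) - 13291 = (-9 + 4418/3 - 94*I*√89/3) - 13291 = (4391/3 - 94*I*√89/3) - 13291 = -35482/3 - 94*I*√89/3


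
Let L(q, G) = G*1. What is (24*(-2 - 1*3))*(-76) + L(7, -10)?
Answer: 9110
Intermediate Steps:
L(q, G) = G
(24*(-2 - 1*3))*(-76) + L(7, -10) = (24*(-2 - 1*3))*(-76) - 10 = (24*(-2 - 3))*(-76) - 10 = (24*(-5))*(-76) - 10 = -120*(-76) - 10 = 9120 - 10 = 9110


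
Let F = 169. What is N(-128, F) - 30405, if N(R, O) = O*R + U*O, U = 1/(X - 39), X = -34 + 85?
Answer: -624275/12 ≈ -52023.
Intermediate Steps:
X = 51
U = 1/12 (U = 1/(51 - 39) = 1/12 ≈ 0.083333)
N(R, O) = O/12 + O*R (N(R, O) = O*R + O/12 = O/12 + O*R)
N(-128, F) - 30405 = 169*(1/12 - 128) - 30405 = 169*(-1535/12) - 30405 = -259415/12 - 30405 = -624275/12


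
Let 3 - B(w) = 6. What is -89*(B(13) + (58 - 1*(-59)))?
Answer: -10146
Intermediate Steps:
B(w) = -3 (B(w) = 3 - 1*6 = 3 - 6 = -3)
-89*(B(13) + (58 - 1*(-59))) = -89*(-3 + (58 - 1*(-59))) = -89*(-3 + (58 + 59)) = -89*(-3 + 117) = -89*114 = -10146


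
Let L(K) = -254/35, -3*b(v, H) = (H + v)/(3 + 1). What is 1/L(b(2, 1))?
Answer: -35/254 ≈ -0.13780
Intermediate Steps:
b(v, H) = -H/12 - v/12 (b(v, H) = -(H + v)/(3*(3 + 1)) = -(H + v)/(3*4) = -(H/4 + v/4)/3 = -H/12 - v/12)
L(K) = -254/35 (L(K) = -254*1/35 = -254/35)
1/L(b(2, 1)) = 1/(-254/35) = -35/254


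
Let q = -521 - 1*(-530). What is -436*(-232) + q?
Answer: 101161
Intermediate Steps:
q = 9 (q = -521 + 530 = 9)
-436*(-232) + q = -436*(-232) + 9 = 101152 + 9 = 101161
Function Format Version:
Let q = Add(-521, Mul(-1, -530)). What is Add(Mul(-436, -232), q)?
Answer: 101161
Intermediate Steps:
q = 9 (q = Add(-521, 530) = 9)
Add(Mul(-436, -232), q) = Add(Mul(-436, -232), 9) = Add(101152, 9) = 101161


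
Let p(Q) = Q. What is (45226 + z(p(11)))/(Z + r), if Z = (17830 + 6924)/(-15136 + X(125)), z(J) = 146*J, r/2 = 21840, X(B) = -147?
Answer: 357866728/333768343 ≈ 1.0722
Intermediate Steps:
r = 43680 (r = 2*21840 = 43680)
Z = -24754/15283 (Z = (17830 + 6924)/(-15136 - 147) = 24754/(-15283) = 24754*(-1/15283) = -24754/15283 ≈ -1.6197)
(45226 + z(p(11)))/(Z + r) = (45226 + 146*11)/(-24754/15283 + 43680) = (45226 + 1606)/(667536686/15283) = 46832*(15283/667536686) = 357866728/333768343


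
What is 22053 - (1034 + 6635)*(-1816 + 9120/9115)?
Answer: 25414960355/1823 ≈ 1.3941e+7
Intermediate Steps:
22053 - (1034 + 6635)*(-1816 + 9120/9115) = 22053 - 7669*(-1816 + 9120*(1/9115)) = 22053 - 7669*(-1816 + 1824/1823) = 22053 - 7669*(-3308744)/1823 = 22053 - 1*(-25374757736/1823) = 22053 + 25374757736/1823 = 25414960355/1823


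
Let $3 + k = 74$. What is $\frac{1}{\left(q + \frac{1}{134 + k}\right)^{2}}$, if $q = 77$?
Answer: $\frac{42025}{249197796} \approx 0.00016864$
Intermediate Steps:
$k = 71$ ($k = -3 + 74 = 71$)
$\frac{1}{\left(q + \frac{1}{134 + k}\right)^{2}} = \frac{1}{\left(77 + \frac{1}{134 + 71}\right)^{2}} = \frac{1}{\left(77 + \frac{1}{205}\right)^{2}} = \frac{1}{\left(\frac{15786}{205}\right)^{2}} = \frac{1}{\frac{249197796}{42025}} = \frac{42025}{249197796}$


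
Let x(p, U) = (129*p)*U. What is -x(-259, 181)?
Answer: 6047391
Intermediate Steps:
x(p, U) = 129*U*p
-x(-259, 181) = -129*181*(-259) = -1*(-6047391) = 6047391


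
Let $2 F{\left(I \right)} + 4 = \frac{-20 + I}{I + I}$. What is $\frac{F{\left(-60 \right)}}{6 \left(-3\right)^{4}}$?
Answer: $- \frac{5}{1458} \approx -0.0034294$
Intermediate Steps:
$F{\left(I \right)} = -2 + \frac{-20 + I}{4 I}$ ($F{\left(I \right)} = -2 + \frac{\left(-20 + I\right) \frac{1}{I + I}}{2} = -2 + \frac{\left(-20 + I\right) \frac{1}{2 I}}{2} = -2 + \frac{\frac{1}{2} \frac{1}{I} \left(-20 + I\right)}{2} = -2 + \frac{-20 + I}{4 I}$)
$\frac{F{\left(-60 \right)}}{6 \left(-3\right)^{4}} = \frac{- \frac{7}{4} - \frac{5}{-60}}{6 \left(-3\right)^{4}} = \frac{- \frac{7}{4} - - \frac{1}{12}}{6 \cdot 81} = \frac{- \frac{7}{4} + \frac{1}{12}}{486} = \left(- \frac{5}{3}\right) \frac{1}{486} = - \frac{5}{1458}$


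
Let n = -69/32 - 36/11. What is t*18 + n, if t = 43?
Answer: 270537/352 ≈ 768.57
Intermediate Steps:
n = -1911/352 (n = -69*1/32 - 36*1/11 = -69/32 - 36/11 = -1911/352 ≈ -5.4290)
t*18 + n = 43*18 - 1911/352 = 774 - 1911/352 = 270537/352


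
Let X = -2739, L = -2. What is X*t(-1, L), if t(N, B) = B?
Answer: 5478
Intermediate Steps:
X*t(-1, L) = -2739*(-2) = 5478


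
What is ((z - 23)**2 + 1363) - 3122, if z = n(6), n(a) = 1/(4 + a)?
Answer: -123459/100 ≈ -1234.6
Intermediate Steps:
z = 1/10 (z = 1/(4 + 6) = 1/10 ≈ 0.10000)
((z - 23)**2 + 1363) - 3122 = ((1/10 - 23)**2 + 1363) - 3122 = ((-229/10)**2 + 1363) - 3122 = (52441/100 + 1363) - 3122 = 188741/100 - 3122 = -123459/100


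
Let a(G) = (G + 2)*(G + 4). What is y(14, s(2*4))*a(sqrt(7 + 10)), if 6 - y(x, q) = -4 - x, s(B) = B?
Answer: 600 + 144*sqrt(17) ≈ 1193.7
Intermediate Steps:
y(x, q) = 10 + x (y(x, q) = 6 - (-4 - x) = 6 + (4 + x) = 10 + x)
a(G) = (2 + G)*(4 + G)
y(14, s(2*4))*a(sqrt(7 + 10)) = (10 + 14)*(8 + (sqrt(7 + 10))**2 + 6*sqrt(7 + 10)) = 24*(8 + (sqrt(17))**2 + 6*sqrt(17)) = 24*(8 + 17 + 6*sqrt(17)) = 24*(25 + 6*sqrt(17)) = 600 + 144*sqrt(17)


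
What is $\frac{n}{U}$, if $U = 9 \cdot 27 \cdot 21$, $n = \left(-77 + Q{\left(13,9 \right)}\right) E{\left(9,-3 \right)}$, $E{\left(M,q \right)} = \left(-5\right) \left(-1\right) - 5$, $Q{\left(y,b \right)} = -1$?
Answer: $0$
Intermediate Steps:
$E{\left(M,q \right)} = 0$ ($E{\left(M,q \right)} = 5 - 5 = 0$)
$n = 0$ ($n = \left(-77 - 1\right) 0 = \left(-78\right) 0 = 0$)
$U = 5103$ ($U = 243 \cdot 21 = 5103$)
$\frac{n}{U} = \frac{0}{5103} = 0 \cdot \frac{1}{5103} = 0$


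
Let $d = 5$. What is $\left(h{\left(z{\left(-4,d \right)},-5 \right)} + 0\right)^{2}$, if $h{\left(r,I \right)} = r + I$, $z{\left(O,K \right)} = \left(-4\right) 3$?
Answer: $289$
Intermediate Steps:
$z{\left(O,K \right)} = -12$
$h{\left(r,I \right)} = I + r$
$\left(h{\left(z{\left(-4,d \right)},-5 \right)} + 0\right)^{2} = \left(\left(-5 - 12\right) + 0\right)^{2} = \left(-17 + 0\right)^{2} = \left(-17\right)^{2} = 289$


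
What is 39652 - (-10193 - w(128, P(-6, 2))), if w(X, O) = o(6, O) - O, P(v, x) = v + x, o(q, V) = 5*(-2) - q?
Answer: 49833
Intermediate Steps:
o(q, V) = -10 - q
w(X, O) = -16 - O (w(X, O) = (-10 - 1*6) - O = (-10 - 6) - O = -16 - O)
39652 - (-10193 - w(128, P(-6, 2))) = 39652 - (-10193 - (-16 - (-6 + 2))) = 39652 - (-10193 - (-16 - 1*(-4))) = 39652 - (-10193 - (-16 + 4)) = 39652 - (-10193 - 1*(-12)) = 39652 - (-10193 + 12) = 39652 - 1*(-10181) = 39652 + 10181 = 49833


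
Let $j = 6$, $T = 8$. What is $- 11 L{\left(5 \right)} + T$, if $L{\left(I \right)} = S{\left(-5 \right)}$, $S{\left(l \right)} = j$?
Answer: $-58$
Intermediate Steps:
$S{\left(l \right)} = 6$
$L{\left(I \right)} = 6$
$- 11 L{\left(5 \right)} + T = \left(-11\right) 6 + 8 = -66 + 8 = -58$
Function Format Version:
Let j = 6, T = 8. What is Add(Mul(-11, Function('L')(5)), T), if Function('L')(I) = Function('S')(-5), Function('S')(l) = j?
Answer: -58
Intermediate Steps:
Function('S')(l) = 6
Function('L')(I) = 6
Add(Mul(-11, Function('L')(5)), T) = Add(Mul(-11, 6), 8) = Add(-66, 8) = -58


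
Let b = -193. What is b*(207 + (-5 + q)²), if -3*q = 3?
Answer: -46899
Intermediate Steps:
q = -1 (q = -⅓*3 = -1)
b*(207 + (-5 + q)²) = -193*(207 + (-5 - 1)²) = -193*(207 + (-6)²) = -193*(207 + 36) = -193*243 = -46899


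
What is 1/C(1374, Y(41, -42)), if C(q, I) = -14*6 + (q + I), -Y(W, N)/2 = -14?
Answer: 1/1318 ≈ 0.00075873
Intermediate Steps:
Y(W, N) = 28 (Y(W, N) = -2*(-14) = 28)
C(q, I) = -84 + I + q (C(q, I) = -84 + (I + q) = -84 + I + q)
1/C(1374, Y(41, -42)) = 1/(-84 + 28 + 1374) = 1/1318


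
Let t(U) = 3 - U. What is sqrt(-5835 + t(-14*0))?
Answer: 54*I*sqrt(2) ≈ 76.368*I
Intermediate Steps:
sqrt(-5835 + t(-14*0)) = sqrt(-5835 + (3 - (-14)*0)) = sqrt(-5835 + (3 - 1*0)) = sqrt(-5835 + (3 + 0)) = sqrt(-5835 + 3) = sqrt(-5832) = 54*I*sqrt(2)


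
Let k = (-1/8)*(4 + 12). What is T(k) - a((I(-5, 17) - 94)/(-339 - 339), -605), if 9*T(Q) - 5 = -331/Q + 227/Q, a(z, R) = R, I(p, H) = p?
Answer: 1834/3 ≈ 611.33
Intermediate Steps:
k = -2 (k = -1*⅛*16 = -⅛*16 = -2)
T(Q) = 5/9 - 104/(9*Q) (T(Q) = 5/9 + (-331/Q + 227/Q)/9 = 5/9 + (-104/Q)/9 = 5/9 - 104/(9*Q))
T(k) - a((I(-5, 17) - 94)/(-339 - 339), -605) = (⅑)*(-104 + 5*(-2))/(-2) - 1*(-605) = (⅑)*(-½)*(-104 - 10) + 605 = (⅑)*(-½)*(-114) + 605 = 19/3 + 605 = 1834/3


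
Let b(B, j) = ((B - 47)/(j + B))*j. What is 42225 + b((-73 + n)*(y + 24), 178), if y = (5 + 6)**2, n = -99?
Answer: 175003856/4127 ≈ 42405.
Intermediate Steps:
y = 121 (y = 11**2 = 121)
b(B, j) = j*(-47 + B)/(B + j) (b(B, j) = ((-47 + B)/(B + j))*j = j*(-47 + B)/(B + j))
42225 + b((-73 + n)*(y + 24), 178) = 42225 + 178*(-47 + (-73 - 99)*(121 + 24))/((-73 - 99)*(121 + 24) + 178) = 42225 + 178*(-47 - 172*145)/(-172*145 + 178) = 42225 + 178*(-47 - 24940)/(-24940 + 178) = 42225 + 178*(-24987)/(-24762) = 42225 + 178*(-1/24762)*(-24987) = 42225 + 741281/4127 = 175003856/4127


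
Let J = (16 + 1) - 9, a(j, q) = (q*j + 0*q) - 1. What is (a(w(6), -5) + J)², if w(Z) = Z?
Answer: 529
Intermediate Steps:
a(j, q) = -1 + j*q (a(j, q) = (j*q + 0) - 1 = j*q - 1 = -1 + j*q)
J = 8 (J = 17 - 9 = 8)
(a(w(6), -5) + J)² = ((-1 + 6*(-5)) + 8)² = ((-1 - 30) + 8)² = (-31 + 8)² = (-23)² = 529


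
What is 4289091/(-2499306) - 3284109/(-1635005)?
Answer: 398436032633/1362125935510 ≈ 0.29251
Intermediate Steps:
4289091/(-2499306) - 3284109/(-1635005) = 4289091*(-1/2499306) - 3284109*(-1/1635005) = -1429697/833102 + 3284109/1635005 = 398436032633/1362125935510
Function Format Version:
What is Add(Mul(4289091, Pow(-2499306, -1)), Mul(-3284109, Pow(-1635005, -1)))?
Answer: Rational(398436032633, 1362125935510) ≈ 0.29251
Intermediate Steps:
Add(Mul(4289091, Pow(-2499306, -1)), Mul(-3284109, Pow(-1635005, -1))) = Add(Mul(4289091, Rational(-1, 2499306)), Mul(-3284109, Rational(-1, 1635005))) = Add(Rational(-1429697, 833102), Rational(3284109, 1635005)) = Rational(398436032633, 1362125935510)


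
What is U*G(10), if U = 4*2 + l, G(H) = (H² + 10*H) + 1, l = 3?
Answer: 2211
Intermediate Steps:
G(H) = 1 + H² + 10*H
U = 11 (U = 4*2 + 3 = 8 + 3 = 11)
U*G(10) = 11*(1 + 10² + 10*10) = 11*(1 + 100 + 100) = 11*201 = 2211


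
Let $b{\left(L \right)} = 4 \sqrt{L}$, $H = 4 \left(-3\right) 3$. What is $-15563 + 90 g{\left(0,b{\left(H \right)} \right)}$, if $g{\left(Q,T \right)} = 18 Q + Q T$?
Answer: $-15563$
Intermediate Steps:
$H = -36$ ($H = \left(-12\right) 3 = -36$)
$-15563 + 90 g{\left(0,b{\left(H \right)} \right)} = -15563 + 90 \cdot 0 \left(18 + 4 \sqrt{-36}\right) = -15563 + 90 \cdot 0 \left(18 + 4 \cdot 6 i\right) = -15563 + 90 \cdot 0 \left(18 + 24 i\right) = -15563 + 90 \cdot 0 = -15563 + 0 = -15563$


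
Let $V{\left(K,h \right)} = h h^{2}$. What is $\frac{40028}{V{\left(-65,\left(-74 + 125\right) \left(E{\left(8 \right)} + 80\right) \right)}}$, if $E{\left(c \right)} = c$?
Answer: $\frac{10007}{22599485568} \approx 4.428 \cdot 10^{-7}$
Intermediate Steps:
$V{\left(K,h \right)} = h^{3}$
$\frac{40028}{V{\left(-65,\left(-74 + 125\right) \left(E{\left(8 \right)} + 80\right) \right)}} = \frac{40028}{\left(\left(-74 + 125\right) \left(8 + 80\right)\right)^{3}} = \frac{40028}{\left(51 \cdot 88\right)^{3}} = \frac{40028}{4488^{3}} = \frac{40028}{90397942272} = 40028 \cdot \frac{1}{90397942272} = \frac{10007}{22599485568}$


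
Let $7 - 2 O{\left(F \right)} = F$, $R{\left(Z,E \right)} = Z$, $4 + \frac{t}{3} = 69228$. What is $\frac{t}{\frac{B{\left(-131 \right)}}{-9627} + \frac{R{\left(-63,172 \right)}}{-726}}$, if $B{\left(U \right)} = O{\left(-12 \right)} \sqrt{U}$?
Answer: $\frac{24453135728702604}{10390970855} + \frac{278075843437788 i \sqrt{131}}{10390970855} \approx 2.3533 \cdot 10^{6} + 3.063 \cdot 10^{5} i$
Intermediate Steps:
$t = 207672$ ($t = -12 + 3 \cdot 69228 = -12 + 207684 = 207672$)
$O{\left(F \right)} = \frac{7}{2} - \frac{F}{2}$
$B{\left(U \right)} = \frac{19 \sqrt{U}}{2}$ ($B{\left(U \right)} = \left(\frac{7}{2} - -6\right) \sqrt{U} = \left(\frac{7}{2} + 6\right) \sqrt{U} = \frac{19 \sqrt{U}}{2}$)
$\frac{t}{\frac{B{\left(-131 \right)}}{-9627} + \frac{R{\left(-63,172 \right)}}{-726}} = \frac{207672}{\frac{\frac{19}{2} \sqrt{-131}}{-9627} - \frac{63}{-726}} = \frac{207672}{\frac{19 i \sqrt{131}}{2} \left(- \frac{1}{9627}\right) - - \frac{21}{242}} = \frac{207672}{\frac{19 i \sqrt{131}}{2} \left(- \frac{1}{9627}\right) + \frac{21}{242}} = \frac{207672}{- \frac{19 i \sqrt{131}}{19254} + \frac{21}{242}} = \frac{207672}{\frac{21}{242} - \frac{19 i \sqrt{131}}{19254}}$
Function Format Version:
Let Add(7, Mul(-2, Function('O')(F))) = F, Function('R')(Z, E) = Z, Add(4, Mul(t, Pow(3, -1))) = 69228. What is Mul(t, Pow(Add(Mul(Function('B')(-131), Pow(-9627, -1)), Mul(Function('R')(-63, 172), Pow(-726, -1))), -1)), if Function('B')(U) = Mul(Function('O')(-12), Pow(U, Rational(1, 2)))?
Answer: Add(Rational(24453135728702604, 10390970855), Mul(Rational(278075843437788, 10390970855), I, Pow(131, Rational(1, 2)))) ≈ Add(2.3533e+6, Mul(3.0630e+5, I))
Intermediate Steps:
t = 207672 (t = Add(-12, Mul(3, 69228)) = Add(-12, 207684) = 207672)
Function('O')(F) = Add(Rational(7, 2), Mul(Rational(-1, 2), F))
Function('B')(U) = Mul(Rational(19, 2), Pow(U, Rational(1, 2))) (Function('B')(U) = Mul(Add(Rational(7, 2), Mul(Rational(-1, 2), -12)), Pow(U, Rational(1, 2))) = Mul(Add(Rational(7, 2), 6), Pow(U, Rational(1, 2))) = Mul(Rational(19, 2), Pow(U, Rational(1, 2))))
Mul(t, Pow(Add(Mul(Function('B')(-131), Pow(-9627, -1)), Mul(Function('R')(-63, 172), Pow(-726, -1))), -1)) = Mul(207672, Pow(Add(Mul(Mul(Rational(19, 2), Pow(-131, Rational(1, 2))), Pow(-9627, -1)), Mul(-63, Pow(-726, -1))), -1)) = Mul(207672, Pow(Add(Mul(Mul(Rational(19, 2), Mul(I, Pow(131, Rational(1, 2)))), Rational(-1, 9627)), Mul(-63, Rational(-1, 726))), -1)) = Mul(207672, Pow(Add(Mul(Mul(Rational(19, 2), I, Pow(131, Rational(1, 2))), Rational(-1, 9627)), Rational(21, 242)), -1)) = Mul(207672, Pow(Add(Mul(Rational(-19, 19254), I, Pow(131, Rational(1, 2))), Rational(21, 242)), -1)) = Mul(207672, Pow(Add(Rational(21, 242), Mul(Rational(-19, 19254), I, Pow(131, Rational(1, 2)))), -1))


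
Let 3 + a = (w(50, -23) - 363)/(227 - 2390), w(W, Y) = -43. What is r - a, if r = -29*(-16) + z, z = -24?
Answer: 136829/309 ≈ 442.81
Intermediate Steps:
r = 440 (r = -29*(-16) - 24 = 464 - 24 = 440)
a = -869/309 (a = -3 + (-43 - 363)/(227 - 2390) = -3 - 406/(-2163) = -3 - 406*(-1/2163) = -3 + 58/309 = -869/309 ≈ -2.8123)
r - a = 440 - 1*(-869/309) = 440 + 869/309 = 136829/309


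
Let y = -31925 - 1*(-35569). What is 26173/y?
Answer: 26173/3644 ≈ 7.1825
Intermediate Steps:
y = 3644 (y = -31925 + 35569 = 3644)
26173/y = 26173/3644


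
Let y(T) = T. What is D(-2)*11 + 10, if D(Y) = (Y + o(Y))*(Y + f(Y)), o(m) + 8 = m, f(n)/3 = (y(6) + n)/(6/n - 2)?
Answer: 2954/5 ≈ 590.80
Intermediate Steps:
f(n) = 3*(6 + n)/(-2 + 6/n) (f(n) = 3*((6 + n)/(6/n - 2)) = 3*((6 + n)/(-2 + 6/n)) = 3*(6 + n)/(-2 + 6/n))
o(m) = -8 + m
D(Y) = (-8 + 2*Y)*(Y - 3*Y*(6 + Y)/(-6 + 2*Y)) (D(Y) = (Y + (-8 + Y))*(Y - 3*Y*(6 + Y)/(-6 + 2*Y)) = (-8 + 2*Y)*(Y - 3*Y*(6 + Y)/(-6 + 2*Y)))
D(-2)*11 + 10 = -2*(96 - 1*(-2)² - 20*(-2))/(-3 - 2)*11 + 10 = -2*(96 - 1*4 + 40)/(-5)*11 + 10 = -2*(-⅕)*(96 - 4 + 40)*11 + 10 = -2*(-⅕)*132*11 + 10 = (264/5)*11 + 10 = 2904/5 + 10 = 2954/5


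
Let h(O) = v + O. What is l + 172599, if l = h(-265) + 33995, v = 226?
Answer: 206555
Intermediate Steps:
h(O) = 226 + O
l = 33956 (l = (226 - 265) + 33995 = -39 + 33995 = 33956)
l + 172599 = 33956 + 172599 = 206555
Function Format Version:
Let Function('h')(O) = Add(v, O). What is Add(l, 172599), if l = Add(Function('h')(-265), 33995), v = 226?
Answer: 206555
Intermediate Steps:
Function('h')(O) = Add(226, O)
l = 33956 (l = Add(Add(226, -265), 33995) = Add(-39, 33995) = 33956)
Add(l, 172599) = Add(33956, 172599) = 206555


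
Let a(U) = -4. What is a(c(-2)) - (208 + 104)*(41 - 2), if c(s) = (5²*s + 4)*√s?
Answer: -12172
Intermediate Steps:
c(s) = √s*(4 + 25*s) (c(s) = (25*s + 4)*√s = (4 + 25*s)*√s = √s*(4 + 25*s))
a(c(-2)) - (208 + 104)*(41 - 2) = -4 - (208 + 104)*(41 - 2) = -4 - 312*39 = -4 - 1*12168 = -4 - 12168 = -12172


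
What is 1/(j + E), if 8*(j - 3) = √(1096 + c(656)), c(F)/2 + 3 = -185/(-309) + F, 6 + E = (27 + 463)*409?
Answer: 990812208/198565701983009 - 4*√57364923/198565701983009 ≈ 4.9897e-6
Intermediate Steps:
E = 200404 (E = -6 + (27 + 463)*409 = -6 + 490*409 = -6 + 200410 = 200404)
c(F) = -1484/309 + 2*F (c(F) = -6 + 2*(-185/(-309) + F) = -6 + 2*(-185*(-1/309) + F) = -6 + 2*(185/309 + F) = -6 + (370/309 + 2*F) = -1484/309 + 2*F)
j = 3 + √57364923/1236 (j = 3 + √(1096 + (-1484/309 + 2*656))/8 = 3 + √(1096 + (-1484/309 + 1312))/8 = 3 + √(1096 + 403924/309)/8 = 3 + √(742588/309)/8 = 3 + (2*√57364923/309)/8 = 3 + √57364923/1236 ≈ 9.1278)
1/(j + E) = 1/((3 + √57364923/1236) + 200404) = 1/(200407 + √57364923/1236)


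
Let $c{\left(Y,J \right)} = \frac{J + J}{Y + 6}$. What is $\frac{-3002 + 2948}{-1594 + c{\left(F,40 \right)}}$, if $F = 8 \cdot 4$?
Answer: $\frac{171}{5041} \approx 0.033922$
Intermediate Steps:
$F = 32$
$c{\left(Y,J \right)} = \frac{2 J}{6 + Y}$
$\frac{-3002 + 2948}{-1594 + c{\left(F,40 \right)}} = \frac{-3002 + 2948}{-1594 + 2 \cdot 40 \frac{1}{6 + 32}} = - \frac{54}{-1594 + 2 \cdot 40 \cdot \frac{1}{38}} = - \frac{54}{-1594 + \frac{40}{19}} = - \frac{54}{- \frac{30246}{19}} = \left(-54\right) \left(- \frac{19}{30246}\right) = \frac{171}{5041}$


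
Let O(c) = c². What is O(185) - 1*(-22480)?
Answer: 56705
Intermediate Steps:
O(185) - 1*(-22480) = 185² - 1*(-22480) = 34225 + 22480 = 56705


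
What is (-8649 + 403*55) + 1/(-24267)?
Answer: 327992771/24267 ≈ 13516.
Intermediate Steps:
(-8649 + 403*55) + 1/(-24267) = (-8649 + 22165) - 1/24267 = 13516 - 1/24267 = 327992771/24267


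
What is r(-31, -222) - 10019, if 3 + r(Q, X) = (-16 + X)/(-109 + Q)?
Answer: -100203/10 ≈ -10020.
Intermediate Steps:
r(Q, X) = -3 + (-16 + X)/(-109 + Q)
r(-31, -222) - 10019 = (311 - 222 - 3*(-31))/(-109 - 31) - 10019 = (311 - 222 + 93)/(-140) - 10019 = -1/140*182 - 10019 = -13/10 - 10019 = -100203/10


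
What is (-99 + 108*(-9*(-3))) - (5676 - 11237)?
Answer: 8378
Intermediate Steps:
(-99 + 108*(-9*(-3))) - (5676 - 11237) = (-99 + 108*27) - 1*(-5561) = (-99 + 2916) + 5561 = 2817 + 5561 = 8378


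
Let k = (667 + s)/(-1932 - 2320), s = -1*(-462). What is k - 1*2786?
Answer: -11847201/4252 ≈ -2786.3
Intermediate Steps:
s = 462
k = -1129/4252 (k = (667 + 462)/(-1932 - 2320) = 1129/(-4252) = 1129*(-1/4252) = -1129/4252 ≈ -0.26552)
k - 1*2786 = -1129/4252 - 1*2786 = -1129/4252 - 2786 = -11847201/4252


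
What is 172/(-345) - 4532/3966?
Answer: -374282/228045 ≈ -1.6413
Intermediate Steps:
172/(-345) - 4532/3966 = 172*(-1/345) - 4532*1/3966 = -172/345 - 2266/1983 = -374282/228045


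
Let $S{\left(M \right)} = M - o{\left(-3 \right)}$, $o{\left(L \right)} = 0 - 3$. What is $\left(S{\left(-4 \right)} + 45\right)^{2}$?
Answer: $1936$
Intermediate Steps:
$o{\left(L \right)} = -3$
$S{\left(M \right)} = 3 + M$ ($S{\left(M \right)} = M - -3 = M + 3 = 3 + M$)
$\left(S{\left(-4 \right)} + 45\right)^{2} = \left(\left(3 - 4\right) + 45\right)^{2} = \left(-1 + 45\right)^{2} = 44^{2} = 1936$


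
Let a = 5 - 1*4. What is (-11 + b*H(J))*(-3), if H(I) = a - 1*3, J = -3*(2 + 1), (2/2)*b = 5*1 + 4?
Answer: 87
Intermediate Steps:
b = 9 (b = 5*1 + 4 = 5 + 4 = 9)
a = 1 (a = 5 - 4 = 1)
J = -9 (J = -3*3 = -9)
H(I) = -2 (H(I) = 1 - 1*3 = 1 - 3 = -2)
(-11 + b*H(J))*(-3) = (-11 + 9*(-2))*(-3) = (-11 - 18)*(-3) = -29*(-3) = 87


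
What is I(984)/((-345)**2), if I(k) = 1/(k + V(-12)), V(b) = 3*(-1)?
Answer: 1/116763525 ≈ 8.5643e-9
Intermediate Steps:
V(b) = -3
I(k) = 1/(-3 + k) (I(k) = 1/(k - 3) = 1/(-3 + k))
I(984)/((-345)**2) = 1/((-3 + 984)*((-345)**2)) = 1/(981*119025) = (1/981)*(1/119025) = 1/116763525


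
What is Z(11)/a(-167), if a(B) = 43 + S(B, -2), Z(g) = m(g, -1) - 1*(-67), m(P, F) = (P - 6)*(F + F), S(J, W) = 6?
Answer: 57/49 ≈ 1.1633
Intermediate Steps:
m(P, F) = 2*F*(-6 + P) (m(P, F) = (-6 + P)*(2*F) = 2*F*(-6 + P))
Z(g) = 79 - 2*g (Z(g) = 2*(-1)*(-6 + g) - 1*(-67) = (12 - 2*g) + 67 = 79 - 2*g)
a(B) = 49 (a(B) = 43 + 6 = 49)
Z(11)/a(-167) = (79 - 2*11)/49 = (79 - 22)*(1/49) = 57*(1/49) = 57/49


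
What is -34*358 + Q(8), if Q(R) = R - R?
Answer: -12172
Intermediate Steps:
Q(R) = 0
-34*358 + Q(8) = -34*358 + 0 = -12172 + 0 = -12172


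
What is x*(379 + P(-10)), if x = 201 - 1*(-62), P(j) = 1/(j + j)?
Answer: 1993277/20 ≈ 99664.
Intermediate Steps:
P(j) = 1/(2*j)
x = 263 (x = 201 + 62 = 263)
x*(379 + P(-10)) = 263*(379 + (1/2)/(-10)) = 263*(379 + (1/2)*(-1/10)) = 263*(379 - 1/20) = 263*(7579/20) = 1993277/20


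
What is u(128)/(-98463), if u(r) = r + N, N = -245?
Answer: 39/32821 ≈ 0.0011883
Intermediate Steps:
u(r) = -245 + r (u(r) = r - 245 = -245 + r)
u(128)/(-98463) = (-245 + 128)/(-98463) = -117*(-1/98463) = 39/32821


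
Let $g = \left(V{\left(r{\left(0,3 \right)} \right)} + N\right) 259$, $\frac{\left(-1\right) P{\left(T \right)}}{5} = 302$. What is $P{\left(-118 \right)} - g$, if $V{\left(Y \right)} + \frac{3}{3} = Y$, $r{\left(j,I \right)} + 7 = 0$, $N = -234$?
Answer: $61168$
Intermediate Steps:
$r{\left(j,I \right)} = -7$ ($r{\left(j,I \right)} = -7 + 0 = -7$)
$V{\left(Y \right)} = -1 + Y$
$P{\left(T \right)} = -1510$ ($P{\left(T \right)} = \left(-5\right) 302 = -1510$)
$g = -62678$ ($g = \left(\left(-1 - 7\right) - 234\right) 259 = \left(-8 - 234\right) 259 = \left(-242\right) 259 = -62678$)
$P{\left(-118 \right)} - g = -1510 - -62678 = -1510 + 62678 = 61168$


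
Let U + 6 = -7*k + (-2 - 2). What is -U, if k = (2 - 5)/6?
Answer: 13/2 ≈ 6.5000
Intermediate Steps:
k = -½ (k = (⅙)*(-3) = -½ ≈ -0.50000)
U = -13/2 (U = -6 + (-7*(-½) + (-2 - 2)) = -6 + (7/2 - 4) = -6 - ½ = -13/2 ≈ -6.5000)
-U = -1*(-13/2) = 13/2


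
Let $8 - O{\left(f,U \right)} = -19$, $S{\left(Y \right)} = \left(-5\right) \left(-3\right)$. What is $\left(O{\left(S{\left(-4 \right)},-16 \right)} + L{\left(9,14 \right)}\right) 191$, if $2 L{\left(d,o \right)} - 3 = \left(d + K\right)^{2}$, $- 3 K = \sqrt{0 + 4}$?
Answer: $\frac{108679}{9} \approx 12075.0$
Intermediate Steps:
$S{\left(Y \right)} = 15$
$O{\left(f,U \right)} = 27$ ($O{\left(f,U \right)} = 8 - -19 = 8 + 19 = 27$)
$K = - \frac{2}{3}$ ($K = - \frac{\sqrt{0 + 4}}{3} = - \frac{\sqrt{4}}{3} = \left(- \frac{1}{3}\right) 2 = - \frac{2}{3} \approx -0.66667$)
$L{\left(d,o \right)} = \frac{3}{2} + \frac{\left(- \frac{2}{3} + d\right)^{2}}{2}$ ($L{\left(d,o \right)} = \frac{3}{2} + \frac{\left(d - \frac{2}{3}\right)^{2}}{2} = \frac{3}{2} + \frac{\left(- \frac{2}{3} + d\right)^{2}}{2}$)
$\left(O{\left(S{\left(-4 \right)},-16 \right)} + L{\left(9,14 \right)}\right) 191 = \left(27 + \left(\frac{3}{2} + \frac{\left(-2 + 3 \cdot 9\right)^{2}}{18}\right)\right) 191 = \left(27 + \left(\frac{3}{2} + \frac{\left(-2 + 27\right)^{2}}{18}\right)\right) 191 = \left(27 + \left(\frac{3}{2} + \frac{25^{2}}{18}\right)\right) 191 = \left(27 + \left(\frac{3}{2} + \frac{1}{18} \cdot 625\right)\right) 191 = \left(27 + \left(\frac{3}{2} + \frac{625}{18}\right)\right) 191 = \left(27 + \frac{326}{9}\right) 191 = \frac{569}{9} \cdot 191 = \frac{108679}{9}$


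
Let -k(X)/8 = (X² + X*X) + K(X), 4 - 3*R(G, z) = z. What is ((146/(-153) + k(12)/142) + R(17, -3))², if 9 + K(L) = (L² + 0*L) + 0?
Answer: 59484771025/118004769 ≈ 504.09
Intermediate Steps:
K(L) = -9 + L² (K(L) = -9 + ((L² + 0*L) + 0) = -9 + ((L² + 0) + 0) = -9 + (L² + 0) = -9 + L²)
R(G, z) = 4/3 - z/3
k(X) = 72 - 24*X² (k(X) = -8*((X² + X*X) + (-9 + X²)) = -8*((X² + X²) + (-9 + X²)) = -8*(2*X² + (-9 + X²)) = -8*(-9 + 3*X²) = 72 - 24*X²)
((146/(-153) + k(12)/142) + R(17, -3))² = ((146/(-153) + (72 - 24*12²)/142) + (4/3 - ⅓*(-3)))² = ((146*(-1/153) + (72 - 24*144)*(1/142)) + (4/3 + 1))² = ((-146/153 + (72 - 3456)*(1/142)) + 7/3)² = ((-146/153 - 3384*1/142) + 7/3)² = ((-146/153 - 1692/71) + 7/3)² = (-269242/10863 + 7/3)² = (-243895/10863)² = 59484771025/118004769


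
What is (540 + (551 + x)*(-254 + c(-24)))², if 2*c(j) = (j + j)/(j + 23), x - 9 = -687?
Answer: 885062500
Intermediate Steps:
x = -678 (x = 9 - 687 = -678)
c(j) = j/(23 + j) (c(j) = ((j + j)/(j + 23))/2 = ((2*j)/(23 + j))/2 = (2*j/(23 + j))/2 = j/(23 + j))
(540 + (551 + x)*(-254 + c(-24)))² = (540 + (551 - 678)*(-254 - 24/(23 - 24)))² = (540 - 127*(-254 - 24/(-1)))² = (540 - 127*(-254 - 24*(-1)))² = (540 - 127*(-254 + 24))² = (540 - 127*(-230))² = (540 + 29210)² = 29750² = 885062500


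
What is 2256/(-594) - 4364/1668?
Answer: -88267/13761 ≈ -6.4143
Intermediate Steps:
2256/(-594) - 4364/1668 = 2256*(-1/594) - 4364*1/1668 = -376/99 - 1091/417 = -88267/13761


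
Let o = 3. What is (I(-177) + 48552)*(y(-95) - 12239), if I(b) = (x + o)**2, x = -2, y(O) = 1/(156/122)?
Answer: -46347771293/78 ≈ -5.9420e+8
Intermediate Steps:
y(O) = 61/78 (y(O) = 1/(156*(1/122)) = 1/(78/61) = 61/78)
I(b) = 1 (I(b) = (-2 + 3)**2 = 1**2 = 1)
(I(-177) + 48552)*(y(-95) - 12239) = (1 + 48552)*(61/78 - 12239) = 48553*(-954581/78) = -46347771293/78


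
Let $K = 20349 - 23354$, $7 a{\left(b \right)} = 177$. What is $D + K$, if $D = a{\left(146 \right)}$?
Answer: $- \frac{20858}{7} \approx -2979.7$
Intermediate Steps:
$a{\left(b \right)} = \frac{177}{7}$ ($a{\left(b \right)} = \frac{1}{7} \cdot 177 = \frac{177}{7}$)
$D = \frac{177}{7} \approx 25.286$
$K = -3005$
$D + K = \frac{177}{7} - 3005 = - \frac{20858}{7}$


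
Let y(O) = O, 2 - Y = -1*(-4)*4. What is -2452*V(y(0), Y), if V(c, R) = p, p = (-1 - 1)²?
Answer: -9808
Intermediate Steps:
Y = -14 (Y = 2 - (-1*(-4))*4 = 2 - 4*4 = 2 - 1*16 = 2 - 16 = -14)
p = 4 (p = (-2)² = 4)
V(c, R) = 4
-2452*V(y(0), Y) = -2452*4 = -9808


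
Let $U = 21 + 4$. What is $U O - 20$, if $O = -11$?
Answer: $-295$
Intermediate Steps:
$U = 25$
$U O - 20 = 25 \left(-11\right) - 20 = -275 - 20 = -295$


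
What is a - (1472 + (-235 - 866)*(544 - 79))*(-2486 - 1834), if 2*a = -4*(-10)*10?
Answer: -2205329560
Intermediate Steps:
a = 200 (a = (-4*(-10)*10)/2 = (40*10)/2 = (½)*400 = 200)
a - (1472 + (-235 - 866)*(544 - 79))*(-2486 - 1834) = 200 - (1472 + (-235 - 866)*(544 - 79))*(-2486 - 1834) = 200 - (1472 - 1101*465)*(-4320) = 200 - (1472 - 511965)*(-4320) = 200 - (-510493)*(-4320) = 200 - 1*2205329760 = 200 - 2205329760 = -2205329560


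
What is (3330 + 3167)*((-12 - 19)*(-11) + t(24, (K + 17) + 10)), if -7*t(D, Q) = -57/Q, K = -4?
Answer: 357062126/161 ≈ 2.2178e+6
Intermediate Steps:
t(D, Q) = 57/(7*Q) (t(D, Q) = -(-1)*57/Q/7 = -(-57)/(7*Q) = 57/(7*Q))
(3330 + 3167)*((-12 - 19)*(-11) + t(24, (K + 17) + 10)) = (3330 + 3167)*((-12 - 19)*(-11) + 57/(7*((-4 + 17) + 10))) = 6497*(-31*(-11) + 57/(7*(13 + 10))) = 6497*(341 + (57/7)/23) = 6497*(341 + (57/7)*(1/23)) = 6497*(341 + 57/161) = 6497*(54958/161) = 357062126/161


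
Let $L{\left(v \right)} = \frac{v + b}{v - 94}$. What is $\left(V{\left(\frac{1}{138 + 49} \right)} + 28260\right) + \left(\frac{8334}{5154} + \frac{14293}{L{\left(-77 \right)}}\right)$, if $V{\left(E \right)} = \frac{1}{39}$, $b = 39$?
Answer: $\frac{6203054717}{67002} \approx 92580.0$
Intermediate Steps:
$L{\left(v \right)} = \frac{39 + v}{-94 + v}$ ($L{\left(v \right)} = \frac{v + 39}{v - 94} = \frac{39 + v}{-94 + v}$)
$V{\left(E \right)} = \frac{1}{39}$
$\left(V{\left(\frac{1}{138 + 49} \right)} + 28260\right) + \left(\frac{8334}{5154} + \frac{14293}{L{\left(-77 \right)}}\right) = \left(\frac{1}{39} + 28260\right) + \left(\frac{8334}{5154} + \frac{14293}{\frac{1}{-94 - 77} \left(39 - 77\right)}\right) = \frac{1102141}{39} + \left(8334 \cdot \frac{1}{5154} + \frac{14293}{\frac{1}{-171} \left(-38\right)}\right) = \frac{1102141}{39} + \left(\frac{1389}{859} + \frac{14293}{\left(- \frac{1}{171}\right) \left(-38\right)}\right) = \frac{1102141}{39} + \left(\frac{1389}{859} + \frac{14293}{\frac{2}{9}}\right) = \frac{1102141}{39} + \left(\frac{1389}{859} + 14293 \cdot \frac{9}{2}\right) = \frac{1102141}{39} + \left(\frac{1389}{859} + \frac{128637}{2}\right) = \frac{1102141}{39} + \frac{110501961}{1718} = \frac{6203054717}{67002}$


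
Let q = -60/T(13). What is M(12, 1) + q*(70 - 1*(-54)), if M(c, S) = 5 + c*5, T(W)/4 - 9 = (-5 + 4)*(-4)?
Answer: -1015/13 ≈ -78.077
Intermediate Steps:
T(W) = 52 (T(W) = 36 + 4*((-5 + 4)*(-4)) = 36 + 4*(-1*(-4)) = 36 + 4*4 = 36 + 16 = 52)
M(c, S) = 5 + 5*c
q = -15/13 (q = -60/52 = -60*1/52 = -15/13 ≈ -1.1538)
M(12, 1) + q*(70 - 1*(-54)) = (5 + 5*12) - 15*(70 - 1*(-54))/13 = (5 + 60) - 15*(70 + 54)/13 = 65 - 15/13*124 = 65 - 1860/13 = -1015/13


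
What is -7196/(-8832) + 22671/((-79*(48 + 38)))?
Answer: -18917581/7500576 ≈ -2.5222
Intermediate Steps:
-7196/(-8832) + 22671/((-79*(48 + 38))) = -7196*(-1/8832) + 22671/((-79*86)) = 1799/2208 + 22671/(-6794) = 1799/2208 + 22671*(-1/6794) = 1799/2208 - 22671/6794 = -18917581/7500576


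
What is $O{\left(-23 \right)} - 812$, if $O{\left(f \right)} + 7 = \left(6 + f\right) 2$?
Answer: $-853$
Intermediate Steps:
$O{\left(f \right)} = 5 + 2 f$ ($O{\left(f \right)} = -7 + \left(6 + f\right) 2 = -7 + \left(12 + 2 f\right) = 5 + 2 f$)
$O{\left(-23 \right)} - 812 = \left(5 + 2 \left(-23\right)\right) - 812 = \left(5 - 46\right) - 812 = -41 - 812 = -853$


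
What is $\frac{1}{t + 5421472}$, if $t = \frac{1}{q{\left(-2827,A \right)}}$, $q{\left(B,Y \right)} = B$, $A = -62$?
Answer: $\frac{2827}{15326501343} \approx 1.8445 \cdot 10^{-7}$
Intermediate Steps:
$t = - \frac{1}{2827}$ ($t = \frac{1}{-2827} = - \frac{1}{2827} \approx -0.00035373$)
$\frac{1}{t + 5421472} = \frac{1}{- \frac{1}{2827} + 5421472} = \frac{1}{\frac{15326501343}{2827}} = \frac{2827}{15326501343}$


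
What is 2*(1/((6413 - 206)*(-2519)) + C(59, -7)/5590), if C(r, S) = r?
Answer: 922484957/43701035235 ≈ 0.021109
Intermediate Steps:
2*(1/((6413 - 206)*(-2519)) + C(59, -7)/5590) = 2*(1/((6413 - 206)*(-2519)) + 59/5590) = 2*(-1/2519/6207 + 59*(1/5590)) = 2*((1/6207)*(-1/2519) + 59/5590) = 2*(-1/15635433 + 59/5590) = 2*(922484957/87402070470) = 922484957/43701035235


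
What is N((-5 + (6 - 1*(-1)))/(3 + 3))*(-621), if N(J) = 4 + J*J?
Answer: -2553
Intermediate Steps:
N(J) = 4 + J²
N((-5 + (6 - 1*(-1)))/(3 + 3))*(-621) = (4 + ((-5 + (6 - 1*(-1)))/(3 + 3))²)*(-621) = (4 + ((-5 + (6 + 1))/6)²)*(-621) = (4 + ((-5 + 7)*(⅙))²)*(-621) = (4 + (2*(⅙))²)*(-621) = (4 + (⅓)²)*(-621) = (4 + ⅑)*(-621) = (37/9)*(-621) = -2553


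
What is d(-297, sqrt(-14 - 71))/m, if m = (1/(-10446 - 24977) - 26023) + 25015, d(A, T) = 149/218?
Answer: -5278027/7783991930 ≈ -0.00067806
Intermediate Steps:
d(A, T) = 149/218 (d(A, T) = 149*(1/218) = 149/218)
m = -35706385/35423 (m = (1/(-35423) - 26023) + 25015 = (-1/35423 - 26023) + 25015 = -921812730/35423 + 25015 = -35706385/35423 ≈ -1008.0)
d(-297, sqrt(-14 - 71))/m = 149/(218*(-35706385/35423)) = (149/218)*(-35423/35706385) = -5278027/7783991930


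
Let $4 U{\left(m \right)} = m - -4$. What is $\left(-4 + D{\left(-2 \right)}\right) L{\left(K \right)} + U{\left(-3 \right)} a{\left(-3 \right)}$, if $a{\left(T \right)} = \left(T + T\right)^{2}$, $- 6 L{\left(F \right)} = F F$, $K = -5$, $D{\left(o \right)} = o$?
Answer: $34$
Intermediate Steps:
$L{\left(F \right)} = - \frac{F^{2}}{6}$ ($L{\left(F \right)} = - \frac{F F}{6} = - \frac{F^{2}}{6}$)
$a{\left(T \right)} = 4 T^{2}$ ($a{\left(T \right)} = \left(2 T\right)^{2} = 4 T^{2}$)
$U{\left(m \right)} = 1 + \frac{m}{4}$ ($U{\left(m \right)} = \frac{m - -4}{4} = \frac{m + 4}{4} = \frac{4 + m}{4} = 1 + \frac{m}{4}$)
$\left(-4 + D{\left(-2 \right)}\right) L{\left(K \right)} + U{\left(-3 \right)} a{\left(-3 \right)} = \left(-4 - 2\right) \left(- \frac{\left(-5\right)^{2}}{6}\right) + \left(1 + \frac{1}{4} \left(-3\right)\right) 4 \left(-3\right)^{2} = - 6 \left(\left(- \frac{1}{6}\right) 25\right) + \left(1 - \frac{3}{4}\right) 4 \cdot 9 = \left(-6\right) \left(- \frac{25}{6}\right) + \frac{1}{4} \cdot 36 = 25 + 9 = 34$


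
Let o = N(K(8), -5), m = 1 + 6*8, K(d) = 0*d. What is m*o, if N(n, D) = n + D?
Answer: -245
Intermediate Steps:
K(d) = 0
m = 49 (m = 1 + 48 = 49)
N(n, D) = D + n
o = -5 (o = -5 + 0 = -5)
m*o = 49*(-5) = -245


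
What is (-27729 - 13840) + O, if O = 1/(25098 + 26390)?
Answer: -2140304671/51488 ≈ -41569.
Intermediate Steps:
O = 1/51488 ≈ 1.9422e-5
(-27729 - 13840) + O = (-27729 - 13840) + 1/51488 = -41569 + 1/51488 = -2140304671/51488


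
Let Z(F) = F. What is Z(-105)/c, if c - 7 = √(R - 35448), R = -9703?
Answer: -147/9040 + 21*I*√45151/9040 ≈ -0.016261 + 0.49361*I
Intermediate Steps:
c = 7 + I*√45151 (c = 7 + √(-9703 - 35448) = 7 + √(-45151) = 7 + I*√45151 ≈ 7.0 + 212.49*I)
Z(-105)/c = -105/(7 + I*√45151)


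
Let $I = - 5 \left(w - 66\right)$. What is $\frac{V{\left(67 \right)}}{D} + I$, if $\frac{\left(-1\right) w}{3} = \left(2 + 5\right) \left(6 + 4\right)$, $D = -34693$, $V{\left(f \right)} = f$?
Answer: $\frac{47876273}{34693} \approx 1380.0$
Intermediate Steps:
$w = -210$ ($w = - 3 \left(2 + 5\right) \left(6 + 4\right) = - 3 \cdot 7 \cdot 10 = \left(-3\right) 70 = -210$)
$I = 1380$ ($I = - 5 \left(-210 - 66\right) = \left(-5\right) \left(-276\right) = 1380$)
$\frac{V{\left(67 \right)}}{D} + I = \frac{67}{-34693} + 1380 = 67 \left(- \frac{1}{34693}\right) + 1380 = - \frac{67}{34693} + 1380 = \frac{47876273}{34693}$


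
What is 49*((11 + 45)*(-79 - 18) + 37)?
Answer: -264355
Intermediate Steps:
49*((11 + 45)*(-79 - 18) + 37) = 49*(56*(-97) + 37) = 49*(-5432 + 37) = 49*(-5395) = -264355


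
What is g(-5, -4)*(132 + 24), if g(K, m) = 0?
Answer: 0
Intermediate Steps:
g(-5, -4)*(132 + 24) = 0*(132 + 24) = 0*156 = 0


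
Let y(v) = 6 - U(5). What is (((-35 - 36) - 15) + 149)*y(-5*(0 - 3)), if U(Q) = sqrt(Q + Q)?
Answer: 378 - 63*sqrt(10) ≈ 178.78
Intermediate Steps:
U(Q) = sqrt(2)*sqrt(Q) (U(Q) = sqrt(2*Q) = sqrt(2)*sqrt(Q))
y(v) = 6 - sqrt(10) (y(v) = 6 - sqrt(2)*sqrt(5) = 6 - sqrt(10))
(((-35 - 36) - 15) + 149)*y(-5*(0 - 3)) = (((-35 - 36) - 15) + 149)*(6 - sqrt(10)) = ((-71 - 15) + 149)*(6 - sqrt(10)) = (-86 + 149)*(6 - sqrt(10)) = 63*(6 - sqrt(10)) = 378 - 63*sqrt(10)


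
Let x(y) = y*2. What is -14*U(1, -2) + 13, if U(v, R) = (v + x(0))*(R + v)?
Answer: 27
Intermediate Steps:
x(y) = 2*y
U(v, R) = v*(R + v) (U(v, R) = (v + 2*0)*(R + v) = (v + 0)*(R + v) = v*(R + v))
-14*U(1, -2) + 13 = -14*(-2 + 1) + 13 = -14*(-1) + 13 = 14 + 13 = 27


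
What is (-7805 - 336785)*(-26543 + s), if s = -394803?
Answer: 145191618140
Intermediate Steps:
(-7805 - 336785)*(-26543 + s) = (-7805 - 336785)*(-26543 - 394803) = -344590*(-421346) = 145191618140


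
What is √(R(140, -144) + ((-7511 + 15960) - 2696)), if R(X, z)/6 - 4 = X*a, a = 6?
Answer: √10817 ≈ 104.00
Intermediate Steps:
R(X, z) = 24 + 36*X (R(X, z) = 24 + 6*(X*6) = 24 + 6*(6*X) = 24 + 36*X)
√(R(140, -144) + ((-7511 + 15960) - 2696)) = √((24 + 36*140) + ((-7511 + 15960) - 2696)) = √((24 + 5040) + (8449 - 2696)) = √(5064 + 5753) = √10817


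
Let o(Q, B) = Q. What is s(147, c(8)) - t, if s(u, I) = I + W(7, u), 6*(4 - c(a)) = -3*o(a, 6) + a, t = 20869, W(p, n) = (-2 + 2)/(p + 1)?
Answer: -62587/3 ≈ -20862.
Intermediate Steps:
W(p, n) = 0 (W(p, n) = 0/(1 + p) = 0)
c(a) = 4 + a/3 (c(a) = 4 - (-3*a + a)/6 = 4 - (-1)*a/3 = 4 + a/3)
s(u, I) = I (s(u, I) = I + 0 = I)
s(147, c(8)) - t = (4 + (1/3)*8) - 1*20869 = (4 + 8/3) - 20869 = 20/3 - 20869 = -62587/3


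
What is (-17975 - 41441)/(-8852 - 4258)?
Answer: 29708/6555 ≈ 4.5321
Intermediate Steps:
(-17975 - 41441)/(-8852 - 4258) = -59416/(-13110) = -59416*(-1/13110) = 29708/6555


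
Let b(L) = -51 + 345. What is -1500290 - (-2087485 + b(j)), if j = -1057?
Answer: 586901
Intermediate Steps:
b(L) = 294
-1500290 - (-2087485 + b(j)) = -1500290 - (-2087485 + 294) = -1500290 - 1*(-2087191) = -1500290 + 2087191 = 586901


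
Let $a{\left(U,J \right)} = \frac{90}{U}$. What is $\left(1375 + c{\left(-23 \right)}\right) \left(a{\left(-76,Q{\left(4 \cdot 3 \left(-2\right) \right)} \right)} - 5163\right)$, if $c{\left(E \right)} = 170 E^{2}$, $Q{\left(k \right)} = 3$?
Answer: $- \frac{17917601895}{38} \approx -4.7152 \cdot 10^{8}$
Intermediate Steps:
$\left(1375 + c{\left(-23 \right)}\right) \left(a{\left(-76,Q{\left(4 \cdot 3 \left(-2\right) \right)} \right)} - 5163\right) = \left(1375 + 170 \left(-23\right)^{2}\right) \left(\frac{90}{-76} - 5163\right) = \left(1375 + 170 \cdot 529\right) \left(90 \left(- \frac{1}{76}\right) - 5163\right) = \left(1375 + 89930\right) \left(- \frac{45}{38} - 5163\right) = 91305 \left(- \frac{196239}{38}\right) = - \frac{17917601895}{38}$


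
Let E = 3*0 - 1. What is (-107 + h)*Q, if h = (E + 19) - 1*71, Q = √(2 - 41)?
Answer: -160*I*√39 ≈ -999.2*I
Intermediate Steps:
Q = I*√39 (Q = √(-39) = I*√39 ≈ 6.245*I)
E = -1 (E = 0 - 1 = -1)
h = -53 (h = (-1 + 19) - 1*71 = 18 - 71 = -53)
(-107 + h)*Q = (-107 - 53)*(I*√39) = -160*I*√39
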